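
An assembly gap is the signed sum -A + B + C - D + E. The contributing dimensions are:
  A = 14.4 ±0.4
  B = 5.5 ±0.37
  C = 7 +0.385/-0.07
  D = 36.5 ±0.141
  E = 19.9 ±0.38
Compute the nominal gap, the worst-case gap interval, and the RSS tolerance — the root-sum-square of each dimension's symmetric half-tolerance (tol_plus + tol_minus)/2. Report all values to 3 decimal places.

nominal=-18.500 wc=[-19.861,-16.824] rss=0.716

Stack each dimension's contribution:
  -A: nom -14.400 → Σnom=-14.400; wc +0.400/-0.400 → slack +0.400/-0.400; half-tol=0.400, Σhalf²=0.160000
  +B: nom +5.500 → Σnom=-8.900; wc +0.370/-0.370 → slack +0.770/-0.770; half-tol=0.370, Σhalf²=0.296900
  +C: nom +7.000 → Σnom=-1.900; wc +0.385/-0.070 → slack +1.155/-0.840; half-tol=0.228, Σhalf²=0.348656
  -D: nom -36.500 → Σnom=-38.400; wc +0.141/-0.141 → slack +1.296/-0.981; half-tol=0.141, Σhalf²=0.368537
  +E: nom +19.900 → Σnom=-18.500; wc +0.380/-0.380 → slack +1.676/-1.361; half-tol=0.380, Σhalf²=0.512937
Nominal = -18.500. Worst-case = [-18.500 - 1.361, -18.500 + 1.676] = [-19.861, -16.824]. RSS = √0.512937 = 0.716.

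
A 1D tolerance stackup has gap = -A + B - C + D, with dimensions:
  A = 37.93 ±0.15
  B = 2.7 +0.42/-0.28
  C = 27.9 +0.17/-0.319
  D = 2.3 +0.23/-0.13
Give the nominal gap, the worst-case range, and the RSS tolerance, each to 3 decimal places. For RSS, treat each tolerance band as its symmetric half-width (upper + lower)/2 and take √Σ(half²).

Stack each dimension's contribution:
  -A: nom -37.930 → Σnom=-37.930; wc +0.150/-0.150 → slack +0.150/-0.150; half-tol=0.150, Σhalf²=0.022500
  +B: nom +2.700 → Σnom=-35.230; wc +0.420/-0.280 → slack +0.570/-0.430; half-tol=0.350, Σhalf²=0.145000
  -C: nom -27.900 → Σnom=-63.130; wc +0.319/-0.170 → slack +0.889/-0.600; half-tol=0.244, Σhalf²=0.204780
  +D: nom +2.300 → Σnom=-60.830; wc +0.230/-0.130 → slack +1.119/-0.730; half-tol=0.180, Σhalf²=0.237180
Nominal = -60.830. Worst-case = [-60.830 - 0.730, -60.830 + 1.119] = [-61.560, -59.711]. RSS = √0.237180 = 0.487.

nominal=-60.830 wc=[-61.560,-59.711] rss=0.487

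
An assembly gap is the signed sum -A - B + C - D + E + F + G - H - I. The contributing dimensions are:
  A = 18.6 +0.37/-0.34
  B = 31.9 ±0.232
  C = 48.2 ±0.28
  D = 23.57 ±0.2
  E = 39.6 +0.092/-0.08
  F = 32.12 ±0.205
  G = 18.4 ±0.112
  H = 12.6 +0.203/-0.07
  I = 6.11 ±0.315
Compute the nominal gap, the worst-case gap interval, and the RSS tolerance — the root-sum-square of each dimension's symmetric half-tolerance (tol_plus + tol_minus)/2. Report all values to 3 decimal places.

Stack each dimension's contribution:
  -A: nom -18.600 → Σnom=-18.600; wc +0.340/-0.370 → slack +0.340/-0.370; half-tol=0.355, Σhalf²=0.126025
  -B: nom -31.900 → Σnom=-50.500; wc +0.232/-0.232 → slack +0.572/-0.602; half-tol=0.232, Σhalf²=0.179849
  +C: nom +48.200 → Σnom=-2.300; wc +0.280/-0.280 → slack +0.852/-0.882; half-tol=0.280, Σhalf²=0.258249
  -D: nom -23.570 → Σnom=-25.870; wc +0.200/-0.200 → slack +1.052/-1.082; half-tol=0.200, Σhalf²=0.298249
  +E: nom +39.600 → Σnom=13.730; wc +0.092/-0.080 → slack +1.144/-1.162; half-tol=0.086, Σhalf²=0.305645
  +F: nom +32.120 → Σnom=45.850; wc +0.205/-0.205 → slack +1.349/-1.367; half-tol=0.205, Σhalf²=0.347670
  +G: nom +18.400 → Σnom=64.250; wc +0.112/-0.112 → slack +1.461/-1.479; half-tol=0.112, Σhalf²=0.360214
  -H: nom -12.600 → Σnom=51.650; wc +0.070/-0.203 → slack +1.531/-1.682; half-tol=0.137, Σhalf²=0.378846
  -I: nom -6.110 → Σnom=45.540; wc +0.315/-0.315 → slack +1.846/-1.997; half-tol=0.315, Σhalf²=0.478071
Nominal = 45.540. Worst-case = [45.540 - 1.997, 45.540 + 1.846] = [43.543, 47.386]. RSS = √0.478071 = 0.691.

nominal=45.540 wc=[43.543,47.386] rss=0.691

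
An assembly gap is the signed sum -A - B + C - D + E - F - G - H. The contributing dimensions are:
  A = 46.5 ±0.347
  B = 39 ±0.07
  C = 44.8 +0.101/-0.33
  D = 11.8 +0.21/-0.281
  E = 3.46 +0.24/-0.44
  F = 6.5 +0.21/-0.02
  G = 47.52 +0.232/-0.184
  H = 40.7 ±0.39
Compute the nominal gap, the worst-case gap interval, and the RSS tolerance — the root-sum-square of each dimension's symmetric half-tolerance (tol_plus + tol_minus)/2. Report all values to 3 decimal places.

Stack each dimension's contribution:
  -A: nom -46.500 → Σnom=-46.500; wc +0.347/-0.347 → slack +0.347/-0.347; half-tol=0.347, Σhalf²=0.120409
  -B: nom -39.000 → Σnom=-85.500; wc +0.070/-0.070 → slack +0.417/-0.417; half-tol=0.070, Σhalf²=0.125309
  +C: nom +44.800 → Σnom=-40.700; wc +0.101/-0.330 → slack +0.518/-0.747; half-tol=0.216, Σhalf²=0.171749
  -D: nom -11.800 → Σnom=-52.500; wc +0.281/-0.210 → slack +0.799/-0.957; half-tol=0.245, Σhalf²=0.232019
  +E: nom +3.460 → Σnom=-49.040; wc +0.240/-0.440 → slack +1.039/-1.397; half-tol=0.340, Σhalf²=0.347619
  -F: nom -6.500 → Σnom=-55.540; wc +0.020/-0.210 → slack +1.059/-1.607; half-tol=0.115, Σhalf²=0.360844
  -G: nom -47.520 → Σnom=-103.060; wc +0.184/-0.232 → slack +1.243/-1.839; half-tol=0.208, Σhalf²=0.404108
  -H: nom -40.700 → Σnom=-143.760; wc +0.390/-0.390 → slack +1.633/-2.229; half-tol=0.390, Σhalf²=0.556208
Nominal = -143.760. Worst-case = [-143.760 - 2.229, -143.760 + 1.633] = [-145.989, -142.127]. RSS = √0.556208 = 0.746.

nominal=-143.760 wc=[-145.989,-142.127] rss=0.746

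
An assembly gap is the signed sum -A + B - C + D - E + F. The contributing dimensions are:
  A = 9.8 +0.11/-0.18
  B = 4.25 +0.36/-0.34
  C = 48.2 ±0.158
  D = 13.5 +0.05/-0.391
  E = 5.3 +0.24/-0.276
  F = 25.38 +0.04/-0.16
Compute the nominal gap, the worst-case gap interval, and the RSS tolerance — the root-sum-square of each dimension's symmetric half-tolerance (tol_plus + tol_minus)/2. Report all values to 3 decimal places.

Stack each dimension's contribution:
  -A: nom -9.800 → Σnom=-9.800; wc +0.180/-0.110 → slack +0.180/-0.110; half-tol=0.145, Σhalf²=0.021025
  +B: nom +4.250 → Σnom=-5.550; wc +0.360/-0.340 → slack +0.540/-0.450; half-tol=0.350, Σhalf²=0.143525
  -C: nom -48.200 → Σnom=-53.750; wc +0.158/-0.158 → slack +0.698/-0.608; half-tol=0.158, Σhalf²=0.168489
  +D: nom +13.500 → Σnom=-40.250; wc +0.050/-0.391 → slack +0.748/-0.999; half-tol=0.221, Σhalf²=0.217109
  -E: nom -5.300 → Σnom=-45.550; wc +0.276/-0.240 → slack +1.024/-1.239; half-tol=0.258, Σhalf²=0.283673
  +F: nom +25.380 → Σnom=-20.170; wc +0.040/-0.160 → slack +1.064/-1.399; half-tol=0.100, Σhalf²=0.293673
Nominal = -20.170. Worst-case = [-20.170 - 1.399, -20.170 + 1.064] = [-21.569, -19.106]. RSS = √0.293673 = 0.542.

nominal=-20.170 wc=[-21.569,-19.106] rss=0.542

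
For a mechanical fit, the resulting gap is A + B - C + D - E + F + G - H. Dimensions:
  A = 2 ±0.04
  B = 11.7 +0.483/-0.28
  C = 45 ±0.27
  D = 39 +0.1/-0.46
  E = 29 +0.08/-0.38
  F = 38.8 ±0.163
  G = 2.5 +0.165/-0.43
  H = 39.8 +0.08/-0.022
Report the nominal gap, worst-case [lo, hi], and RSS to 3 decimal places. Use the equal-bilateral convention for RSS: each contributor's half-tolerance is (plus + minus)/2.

Stack each dimension's contribution:
  +A: nom +2.000 → Σnom=2.000; wc +0.040/-0.040 → slack +0.040/-0.040; half-tol=0.040, Σhalf²=0.001600
  +B: nom +11.700 → Σnom=13.700; wc +0.483/-0.280 → slack +0.523/-0.320; half-tol=0.382, Σhalf²=0.147142
  -C: nom -45.000 → Σnom=-31.300; wc +0.270/-0.270 → slack +0.793/-0.590; half-tol=0.270, Σhalf²=0.220042
  +D: nom +39.000 → Σnom=7.700; wc +0.100/-0.460 → slack +0.893/-1.050; half-tol=0.280, Σhalf²=0.298442
  -E: nom -29.000 → Σnom=-21.300; wc +0.380/-0.080 → slack +1.273/-1.130; half-tol=0.230, Σhalf²=0.351342
  +F: nom +38.800 → Σnom=17.500; wc +0.163/-0.163 → slack +1.436/-1.293; half-tol=0.163, Σhalf²=0.377911
  +G: nom +2.500 → Σnom=20.000; wc +0.165/-0.430 → slack +1.601/-1.723; half-tol=0.297, Σhalf²=0.466418
  -H: nom -39.800 → Σnom=-19.800; wc +0.022/-0.080 → slack +1.623/-1.803; half-tol=0.051, Σhalf²=0.469019
Nominal = -19.800. Worst-case = [-19.800 - 1.803, -19.800 + 1.623] = [-21.603, -18.177]. RSS = √0.469019 = 0.685.

nominal=-19.800 wc=[-21.603,-18.177] rss=0.685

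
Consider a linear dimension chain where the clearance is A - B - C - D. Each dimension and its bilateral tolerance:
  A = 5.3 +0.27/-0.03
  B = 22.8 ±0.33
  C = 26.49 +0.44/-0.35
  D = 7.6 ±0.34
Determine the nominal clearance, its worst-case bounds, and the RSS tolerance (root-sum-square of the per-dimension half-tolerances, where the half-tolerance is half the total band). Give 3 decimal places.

nominal=-51.590 wc=[-52.730,-50.300] rss=0.635

Stack each dimension's contribution:
  +A: nom +5.300 → Σnom=5.300; wc +0.270/-0.030 → slack +0.270/-0.030; half-tol=0.150, Σhalf²=0.022500
  -B: nom -22.800 → Σnom=-17.500; wc +0.330/-0.330 → slack +0.600/-0.360; half-tol=0.330, Σhalf²=0.131400
  -C: nom -26.490 → Σnom=-43.990; wc +0.350/-0.440 → slack +0.950/-0.800; half-tol=0.395, Σhalf²=0.287425
  -D: nom -7.600 → Σnom=-51.590; wc +0.340/-0.340 → slack +1.290/-1.140; half-tol=0.340, Σhalf²=0.403025
Nominal = -51.590. Worst-case = [-51.590 - 1.140, -51.590 + 1.290] = [-52.730, -50.300]. RSS = √0.403025 = 0.635.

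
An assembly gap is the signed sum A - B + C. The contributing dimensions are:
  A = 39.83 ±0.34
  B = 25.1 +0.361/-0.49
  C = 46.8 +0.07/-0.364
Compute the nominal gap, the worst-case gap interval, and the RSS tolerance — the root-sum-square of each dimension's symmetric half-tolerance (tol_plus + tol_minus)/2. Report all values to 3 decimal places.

nominal=61.530 wc=[60.465,62.430] rss=0.586

Stack each dimension's contribution:
  +A: nom +39.830 → Σnom=39.830; wc +0.340/-0.340 → slack +0.340/-0.340; half-tol=0.340, Σhalf²=0.115600
  -B: nom -25.100 → Σnom=14.730; wc +0.490/-0.361 → slack +0.830/-0.701; half-tol=0.425, Σhalf²=0.296650
  +C: nom +46.800 → Σnom=61.530; wc +0.070/-0.364 → slack +0.900/-1.065; half-tol=0.217, Σhalf²=0.343739
Nominal = 61.530. Worst-case = [61.530 - 1.065, 61.530 + 0.900] = [60.465, 62.430]. RSS = √0.343739 = 0.586.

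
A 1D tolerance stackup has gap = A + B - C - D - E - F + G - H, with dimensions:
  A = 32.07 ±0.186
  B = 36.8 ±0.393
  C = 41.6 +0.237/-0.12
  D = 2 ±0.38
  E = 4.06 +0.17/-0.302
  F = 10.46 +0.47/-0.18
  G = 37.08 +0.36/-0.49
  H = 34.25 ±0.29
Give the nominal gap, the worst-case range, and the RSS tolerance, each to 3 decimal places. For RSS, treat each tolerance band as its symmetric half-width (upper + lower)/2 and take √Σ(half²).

Stack each dimension's contribution:
  +A: nom +32.070 → Σnom=32.070; wc +0.186/-0.186 → slack +0.186/-0.186; half-tol=0.186, Σhalf²=0.034596
  +B: nom +36.800 → Σnom=68.870; wc +0.393/-0.393 → slack +0.579/-0.579; half-tol=0.393, Σhalf²=0.189045
  -C: nom -41.600 → Σnom=27.270; wc +0.120/-0.237 → slack +0.699/-0.816; half-tol=0.178, Σhalf²=0.220907
  -D: nom -2.000 → Σnom=25.270; wc +0.380/-0.380 → slack +1.079/-1.196; half-tol=0.380, Σhalf²=0.365307
  -E: nom -4.060 → Σnom=21.210; wc +0.302/-0.170 → slack +1.381/-1.366; half-tol=0.236, Σhalf²=0.421003
  -F: nom -10.460 → Σnom=10.750; wc +0.180/-0.470 → slack +1.561/-1.836; half-tol=0.325, Σhalf²=0.526628
  +G: nom +37.080 → Σnom=47.830; wc +0.360/-0.490 → slack +1.921/-2.326; half-tol=0.425, Σhalf²=0.707253
  -H: nom -34.250 → Σnom=13.580; wc +0.290/-0.290 → slack +2.211/-2.616; half-tol=0.290, Σhalf²=0.791353
Nominal = 13.580. Worst-case = [13.580 - 2.616, 13.580 + 2.211] = [10.964, 15.791]. RSS = √0.791353 = 0.890.

nominal=13.580 wc=[10.964,15.791] rss=0.890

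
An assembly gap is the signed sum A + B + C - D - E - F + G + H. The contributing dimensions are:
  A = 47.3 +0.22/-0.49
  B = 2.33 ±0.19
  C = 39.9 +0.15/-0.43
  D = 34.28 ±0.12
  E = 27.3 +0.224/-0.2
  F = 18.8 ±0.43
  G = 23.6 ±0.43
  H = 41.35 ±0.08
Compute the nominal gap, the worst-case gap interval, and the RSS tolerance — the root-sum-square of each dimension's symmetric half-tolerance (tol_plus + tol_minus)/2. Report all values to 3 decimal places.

Stack each dimension's contribution:
  +A: nom +47.300 → Σnom=47.300; wc +0.220/-0.490 → slack +0.220/-0.490; half-tol=0.355, Σhalf²=0.126025
  +B: nom +2.330 → Σnom=49.630; wc +0.190/-0.190 → slack +0.410/-0.680; half-tol=0.190, Σhalf²=0.162125
  +C: nom +39.900 → Σnom=89.530; wc +0.150/-0.430 → slack +0.560/-1.110; half-tol=0.290, Σhalf²=0.246225
  -D: nom -34.280 → Σnom=55.250; wc +0.120/-0.120 → slack +0.680/-1.230; half-tol=0.120, Σhalf²=0.260625
  -E: nom -27.300 → Σnom=27.950; wc +0.200/-0.224 → slack +0.880/-1.454; half-tol=0.212, Σhalf²=0.305569
  -F: nom -18.800 → Σnom=9.150; wc +0.430/-0.430 → slack +1.310/-1.884; half-tol=0.430, Σhalf²=0.490469
  +G: nom +23.600 → Σnom=32.750; wc +0.430/-0.430 → slack +1.740/-2.314; half-tol=0.430, Σhalf²=0.675369
  +H: nom +41.350 → Σnom=74.100; wc +0.080/-0.080 → slack +1.820/-2.394; half-tol=0.080, Σhalf²=0.681769
Nominal = 74.100. Worst-case = [74.100 - 2.394, 74.100 + 1.820] = [71.706, 75.920]. RSS = √0.681769 = 0.826.

nominal=74.100 wc=[71.706,75.920] rss=0.826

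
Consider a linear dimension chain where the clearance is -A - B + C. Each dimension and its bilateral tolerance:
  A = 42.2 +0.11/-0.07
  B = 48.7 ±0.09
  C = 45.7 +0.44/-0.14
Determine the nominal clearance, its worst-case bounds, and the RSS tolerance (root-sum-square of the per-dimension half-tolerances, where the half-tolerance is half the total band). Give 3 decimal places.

nominal=-45.200 wc=[-45.540,-44.600] rss=0.317

Stack each dimension's contribution:
  -A: nom -42.200 → Σnom=-42.200; wc +0.070/-0.110 → slack +0.070/-0.110; half-tol=0.090, Σhalf²=0.008100
  -B: nom -48.700 → Σnom=-90.900; wc +0.090/-0.090 → slack +0.160/-0.200; half-tol=0.090, Σhalf²=0.016200
  +C: nom +45.700 → Σnom=-45.200; wc +0.440/-0.140 → slack +0.600/-0.340; half-tol=0.290, Σhalf²=0.100300
Nominal = -45.200. Worst-case = [-45.200 - 0.340, -45.200 + 0.600] = [-45.540, -44.600]. RSS = √0.100300 = 0.317.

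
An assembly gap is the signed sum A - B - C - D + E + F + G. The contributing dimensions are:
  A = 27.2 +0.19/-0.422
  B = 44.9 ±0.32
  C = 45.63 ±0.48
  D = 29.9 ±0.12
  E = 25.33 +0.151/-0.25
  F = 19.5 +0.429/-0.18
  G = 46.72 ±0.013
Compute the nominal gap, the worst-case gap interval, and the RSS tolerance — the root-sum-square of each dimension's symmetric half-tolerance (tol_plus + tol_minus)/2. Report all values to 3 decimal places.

Stack each dimension's contribution:
  +A: nom +27.200 → Σnom=27.200; wc +0.190/-0.422 → slack +0.190/-0.422; half-tol=0.306, Σhalf²=0.093636
  -B: nom -44.900 → Σnom=-17.700; wc +0.320/-0.320 → slack +0.510/-0.742; half-tol=0.320, Σhalf²=0.196036
  -C: nom -45.630 → Σnom=-63.330; wc +0.480/-0.480 → slack +0.990/-1.222; half-tol=0.480, Σhalf²=0.426436
  -D: nom -29.900 → Σnom=-93.230; wc +0.120/-0.120 → slack +1.110/-1.342; half-tol=0.120, Σhalf²=0.440836
  +E: nom +25.330 → Σnom=-67.900; wc +0.151/-0.250 → slack +1.261/-1.592; half-tol=0.201, Σhalf²=0.481036
  +F: nom +19.500 → Σnom=-48.400; wc +0.429/-0.180 → slack +1.690/-1.772; half-tol=0.304, Σhalf²=0.573757
  +G: nom +46.720 → Σnom=-1.680; wc +0.013/-0.013 → slack +1.703/-1.785; half-tol=0.013, Σhalf²=0.573925
Nominal = -1.680. Worst-case = [-1.680 - 1.785, -1.680 + 1.703] = [-3.465, 0.023]. RSS = √0.573925 = 0.758.

nominal=-1.680 wc=[-3.465,0.023] rss=0.758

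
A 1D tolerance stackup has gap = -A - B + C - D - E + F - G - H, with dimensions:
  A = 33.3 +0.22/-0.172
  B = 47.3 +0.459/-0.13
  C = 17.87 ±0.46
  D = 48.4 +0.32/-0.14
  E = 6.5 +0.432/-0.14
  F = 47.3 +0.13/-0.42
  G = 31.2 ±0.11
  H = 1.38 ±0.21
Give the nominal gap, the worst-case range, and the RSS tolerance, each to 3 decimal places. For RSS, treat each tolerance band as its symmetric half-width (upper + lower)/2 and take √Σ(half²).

nominal=-102.910 wc=[-105.541,-101.418] rss=0.777

Stack each dimension's contribution:
  -A: nom -33.300 → Σnom=-33.300; wc +0.172/-0.220 → slack +0.172/-0.220; half-tol=0.196, Σhalf²=0.038416
  -B: nom -47.300 → Σnom=-80.600; wc +0.130/-0.459 → slack +0.302/-0.679; half-tol=0.294, Σhalf²=0.125146
  +C: nom +17.870 → Σnom=-62.730; wc +0.460/-0.460 → slack +0.762/-1.139; half-tol=0.460, Σhalf²=0.336746
  -D: nom -48.400 → Σnom=-111.130; wc +0.140/-0.320 → slack +0.902/-1.459; half-tol=0.230, Σhalf²=0.389646
  -E: nom -6.500 → Σnom=-117.630; wc +0.140/-0.432 → slack +1.042/-1.891; half-tol=0.286, Σhalf²=0.471442
  +F: nom +47.300 → Σnom=-70.330; wc +0.130/-0.420 → slack +1.172/-2.311; half-tol=0.275, Σhalf²=0.547067
  -G: nom -31.200 → Σnom=-101.530; wc +0.110/-0.110 → slack +1.282/-2.421; half-tol=0.110, Σhalf²=0.559167
  -H: nom -1.380 → Σnom=-102.910; wc +0.210/-0.210 → slack +1.492/-2.631; half-tol=0.210, Σhalf²=0.603267
Nominal = -102.910. Worst-case = [-102.910 - 2.631, -102.910 + 1.492] = [-105.541, -101.418]. RSS = √0.603267 = 0.777.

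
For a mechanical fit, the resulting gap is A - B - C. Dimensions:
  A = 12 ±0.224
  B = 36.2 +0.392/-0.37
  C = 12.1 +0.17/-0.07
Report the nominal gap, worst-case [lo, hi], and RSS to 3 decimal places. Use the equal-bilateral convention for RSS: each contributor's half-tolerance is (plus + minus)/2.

Stack each dimension's contribution:
  +A: nom +12.000 → Σnom=12.000; wc +0.224/-0.224 → slack +0.224/-0.224; half-tol=0.224, Σhalf²=0.050176
  -B: nom -36.200 → Σnom=-24.200; wc +0.370/-0.392 → slack +0.594/-0.616; half-tol=0.381, Σhalf²=0.195337
  -C: nom -12.100 → Σnom=-36.300; wc +0.070/-0.170 → slack +0.664/-0.786; half-tol=0.120, Σhalf²=0.209737
Nominal = -36.300. Worst-case = [-36.300 - 0.786, -36.300 + 0.664] = [-37.086, -35.636]. RSS = √0.209737 = 0.458.

nominal=-36.300 wc=[-37.086,-35.636] rss=0.458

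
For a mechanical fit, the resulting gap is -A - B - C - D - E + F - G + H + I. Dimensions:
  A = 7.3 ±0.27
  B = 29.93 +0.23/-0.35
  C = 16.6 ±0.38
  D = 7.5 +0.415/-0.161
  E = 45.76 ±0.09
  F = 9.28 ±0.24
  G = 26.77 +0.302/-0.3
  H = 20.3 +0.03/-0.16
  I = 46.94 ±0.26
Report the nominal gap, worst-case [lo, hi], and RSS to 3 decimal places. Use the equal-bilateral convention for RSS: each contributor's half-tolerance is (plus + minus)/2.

Stack each dimension's contribution:
  -A: nom -7.300 → Σnom=-7.300; wc +0.270/-0.270 → slack +0.270/-0.270; half-tol=0.270, Σhalf²=0.072900
  -B: nom -29.930 → Σnom=-37.230; wc +0.350/-0.230 → slack +0.620/-0.500; half-tol=0.290, Σhalf²=0.157000
  -C: nom -16.600 → Σnom=-53.830; wc +0.380/-0.380 → slack +1.000/-0.880; half-tol=0.380, Σhalf²=0.301400
  -D: nom -7.500 → Σnom=-61.330; wc +0.161/-0.415 → slack +1.161/-1.295; half-tol=0.288, Σhalf²=0.384344
  -E: nom -45.760 → Σnom=-107.090; wc +0.090/-0.090 → slack +1.251/-1.385; half-tol=0.090, Σhalf²=0.392444
  +F: nom +9.280 → Σnom=-97.810; wc +0.240/-0.240 → slack +1.491/-1.625; half-tol=0.240, Σhalf²=0.450044
  -G: nom -26.770 → Σnom=-124.580; wc +0.300/-0.302 → slack +1.791/-1.927; half-tol=0.301, Σhalf²=0.540645
  +H: nom +20.300 → Σnom=-104.280; wc +0.030/-0.160 → slack +1.821/-2.087; half-tol=0.095, Σhalf²=0.549670
  +I: nom +46.940 → Σnom=-57.340; wc +0.260/-0.260 → slack +2.081/-2.347; half-tol=0.260, Σhalf²=0.617270
Nominal = -57.340. Worst-case = [-57.340 - 2.347, -57.340 + 2.081] = [-59.687, -55.259]. RSS = √0.617270 = 0.786.

nominal=-57.340 wc=[-59.687,-55.259] rss=0.786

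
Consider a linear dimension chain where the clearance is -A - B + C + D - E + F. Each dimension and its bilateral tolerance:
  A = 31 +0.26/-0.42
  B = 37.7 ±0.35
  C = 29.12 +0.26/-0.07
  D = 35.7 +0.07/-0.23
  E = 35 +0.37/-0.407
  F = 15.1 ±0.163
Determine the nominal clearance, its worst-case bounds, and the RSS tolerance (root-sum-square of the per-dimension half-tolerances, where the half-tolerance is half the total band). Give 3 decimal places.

nominal=-23.780 wc=[-25.223,-22.110] rss=0.682

Stack each dimension's contribution:
  -A: nom -31.000 → Σnom=-31.000; wc +0.420/-0.260 → slack +0.420/-0.260; half-tol=0.340, Σhalf²=0.115600
  -B: nom -37.700 → Σnom=-68.700; wc +0.350/-0.350 → slack +0.770/-0.610; half-tol=0.350, Σhalf²=0.238100
  +C: nom +29.120 → Σnom=-39.580; wc +0.260/-0.070 → slack +1.030/-0.680; half-tol=0.165, Σhalf²=0.265325
  +D: nom +35.700 → Σnom=-3.880; wc +0.070/-0.230 → slack +1.100/-0.910; half-tol=0.150, Σhalf²=0.287825
  -E: nom -35.000 → Σnom=-38.880; wc +0.407/-0.370 → slack +1.507/-1.280; half-tol=0.388, Σhalf²=0.438757
  +F: nom +15.100 → Σnom=-23.780; wc +0.163/-0.163 → slack +1.670/-1.443; half-tol=0.163, Σhalf²=0.465326
Nominal = -23.780. Worst-case = [-23.780 - 1.443, -23.780 + 1.670] = [-25.223, -22.110]. RSS = √0.465326 = 0.682.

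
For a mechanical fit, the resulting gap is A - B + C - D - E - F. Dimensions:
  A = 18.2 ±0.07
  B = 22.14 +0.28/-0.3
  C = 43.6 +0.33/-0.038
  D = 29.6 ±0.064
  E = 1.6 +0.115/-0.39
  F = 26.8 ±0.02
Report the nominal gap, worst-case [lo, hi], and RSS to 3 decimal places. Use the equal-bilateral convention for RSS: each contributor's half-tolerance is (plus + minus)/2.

Stack each dimension's contribution:
  +A: nom +18.200 → Σnom=18.200; wc +0.070/-0.070 → slack +0.070/-0.070; half-tol=0.070, Σhalf²=0.004900
  -B: nom -22.140 → Σnom=-3.940; wc +0.300/-0.280 → slack +0.370/-0.350; half-tol=0.290, Σhalf²=0.089000
  +C: nom +43.600 → Σnom=39.660; wc +0.330/-0.038 → slack +0.700/-0.388; half-tol=0.184, Σhalf²=0.122856
  -D: nom -29.600 → Σnom=10.060; wc +0.064/-0.064 → slack +0.764/-0.452; half-tol=0.064, Σhalf²=0.126952
  -E: nom -1.600 → Σnom=8.460; wc +0.390/-0.115 → slack +1.154/-0.567; half-tol=0.253, Σhalf²=0.190708
  -F: nom -26.800 → Σnom=-18.340; wc +0.020/-0.020 → slack +1.174/-0.587; half-tol=0.020, Σhalf²=0.191108
Nominal = -18.340. Worst-case = [-18.340 - 0.587, -18.340 + 1.174] = [-18.927, -17.166]. RSS = √0.191108 = 0.437.

nominal=-18.340 wc=[-18.927,-17.166] rss=0.437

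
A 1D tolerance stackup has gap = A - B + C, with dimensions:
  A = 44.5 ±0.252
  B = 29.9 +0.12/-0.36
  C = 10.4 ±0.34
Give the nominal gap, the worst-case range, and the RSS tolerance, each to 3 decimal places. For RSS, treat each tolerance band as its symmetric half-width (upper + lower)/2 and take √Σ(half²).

Stack each dimension's contribution:
  +A: nom +44.500 → Σnom=44.500; wc +0.252/-0.252 → slack +0.252/-0.252; half-tol=0.252, Σhalf²=0.063504
  -B: nom -29.900 → Σnom=14.600; wc +0.360/-0.120 → slack +0.612/-0.372; half-tol=0.240, Σhalf²=0.121104
  +C: nom +10.400 → Σnom=25.000; wc +0.340/-0.340 → slack +0.952/-0.712; half-tol=0.340, Σhalf²=0.236704
Nominal = 25.000. Worst-case = [25.000 - 0.712, 25.000 + 0.952] = [24.288, 25.952]. RSS = √0.236704 = 0.487.

nominal=25.000 wc=[24.288,25.952] rss=0.487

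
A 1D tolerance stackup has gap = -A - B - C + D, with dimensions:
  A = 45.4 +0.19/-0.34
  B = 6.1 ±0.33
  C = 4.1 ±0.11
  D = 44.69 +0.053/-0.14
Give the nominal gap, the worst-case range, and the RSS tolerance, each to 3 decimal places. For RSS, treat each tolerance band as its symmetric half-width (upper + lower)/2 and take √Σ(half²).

Stack each dimension's contribution:
  -A: nom -45.400 → Σnom=-45.400; wc +0.340/-0.190 → slack +0.340/-0.190; half-tol=0.265, Σhalf²=0.070225
  -B: nom -6.100 → Σnom=-51.500; wc +0.330/-0.330 → slack +0.670/-0.520; half-tol=0.330, Σhalf²=0.179125
  -C: nom -4.100 → Σnom=-55.600; wc +0.110/-0.110 → slack +0.780/-0.630; half-tol=0.110, Σhalf²=0.191225
  +D: nom +44.690 → Σnom=-10.910; wc +0.053/-0.140 → slack +0.833/-0.770; half-tol=0.097, Σhalf²=0.200537
Nominal = -10.910. Worst-case = [-10.910 - 0.770, -10.910 + 0.833] = [-11.680, -10.077]. RSS = √0.200537 = 0.448.

nominal=-10.910 wc=[-11.680,-10.077] rss=0.448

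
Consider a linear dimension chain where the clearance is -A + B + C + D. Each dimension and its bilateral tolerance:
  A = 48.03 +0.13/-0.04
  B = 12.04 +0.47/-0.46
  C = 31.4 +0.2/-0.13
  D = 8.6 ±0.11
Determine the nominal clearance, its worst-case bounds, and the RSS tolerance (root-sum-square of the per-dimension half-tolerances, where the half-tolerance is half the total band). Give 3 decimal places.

nominal=4.010 wc=[3.180,4.830] rss=0.513

Stack each dimension's contribution:
  -A: nom -48.030 → Σnom=-48.030; wc +0.040/-0.130 → slack +0.040/-0.130; half-tol=0.085, Σhalf²=0.007225
  +B: nom +12.040 → Σnom=-35.990; wc +0.470/-0.460 → slack +0.510/-0.590; half-tol=0.465, Σhalf²=0.223450
  +C: nom +31.400 → Σnom=-4.590; wc +0.200/-0.130 → slack +0.710/-0.720; half-tol=0.165, Σhalf²=0.250675
  +D: nom +8.600 → Σnom=4.010; wc +0.110/-0.110 → slack +0.820/-0.830; half-tol=0.110, Σhalf²=0.262775
Nominal = 4.010. Worst-case = [4.010 - 0.830, 4.010 + 0.820] = [3.180, 4.830]. RSS = √0.262775 = 0.513.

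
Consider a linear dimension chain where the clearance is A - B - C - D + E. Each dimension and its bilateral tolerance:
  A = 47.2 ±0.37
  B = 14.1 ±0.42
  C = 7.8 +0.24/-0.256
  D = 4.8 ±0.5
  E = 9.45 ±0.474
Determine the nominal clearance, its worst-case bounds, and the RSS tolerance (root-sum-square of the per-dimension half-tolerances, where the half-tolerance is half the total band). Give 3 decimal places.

nominal=29.950 wc=[27.946,31.970] rss=0.922

Stack each dimension's contribution:
  +A: nom +47.200 → Σnom=47.200; wc +0.370/-0.370 → slack +0.370/-0.370; half-tol=0.370, Σhalf²=0.136900
  -B: nom -14.100 → Σnom=33.100; wc +0.420/-0.420 → slack +0.790/-0.790; half-tol=0.420, Σhalf²=0.313300
  -C: nom -7.800 → Σnom=25.300; wc +0.256/-0.240 → slack +1.046/-1.030; half-tol=0.248, Σhalf²=0.374804
  -D: nom -4.800 → Σnom=20.500; wc +0.500/-0.500 → slack +1.546/-1.530; half-tol=0.500, Σhalf²=0.624804
  +E: nom +9.450 → Σnom=29.950; wc +0.474/-0.474 → slack +2.020/-2.004; half-tol=0.474, Σhalf²=0.849480
Nominal = 29.950. Worst-case = [29.950 - 2.004, 29.950 + 2.020] = [27.946, 31.970]. RSS = √0.849480 = 0.922.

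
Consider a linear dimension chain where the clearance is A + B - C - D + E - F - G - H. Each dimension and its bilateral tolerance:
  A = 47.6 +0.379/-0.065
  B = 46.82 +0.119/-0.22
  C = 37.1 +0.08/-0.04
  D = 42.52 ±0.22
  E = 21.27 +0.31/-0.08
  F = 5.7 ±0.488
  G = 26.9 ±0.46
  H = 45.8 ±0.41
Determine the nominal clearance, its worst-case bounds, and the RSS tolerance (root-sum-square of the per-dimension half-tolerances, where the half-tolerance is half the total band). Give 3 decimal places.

Stack each dimension's contribution:
  +A: nom +47.600 → Σnom=47.600; wc +0.379/-0.065 → slack +0.379/-0.065; half-tol=0.222, Σhalf²=0.049284
  +B: nom +46.820 → Σnom=94.420; wc +0.119/-0.220 → slack +0.498/-0.285; half-tol=0.169, Σhalf²=0.078014
  -C: nom -37.100 → Σnom=57.320; wc +0.040/-0.080 → slack +0.538/-0.365; half-tol=0.060, Σhalf²=0.081614
  -D: nom -42.520 → Σnom=14.800; wc +0.220/-0.220 → slack +0.758/-0.585; half-tol=0.220, Σhalf²=0.130014
  +E: nom +21.270 → Σnom=36.070; wc +0.310/-0.080 → slack +1.068/-0.665; half-tol=0.195, Σhalf²=0.168039
  -F: nom -5.700 → Σnom=30.370; wc +0.488/-0.488 → slack +1.556/-1.153; half-tol=0.488, Σhalf²=0.406183
  -G: nom -26.900 → Σnom=3.470; wc +0.460/-0.460 → slack +2.016/-1.613; half-tol=0.460, Σhalf²=0.617783
  -H: nom -45.800 → Σnom=-42.330; wc +0.410/-0.410 → slack +2.426/-2.023; half-tol=0.410, Σhalf²=0.785883
Nominal = -42.330. Worst-case = [-42.330 - 2.023, -42.330 + 2.426] = [-44.353, -39.904]. RSS = √0.785883 = 0.887.

nominal=-42.330 wc=[-44.353,-39.904] rss=0.887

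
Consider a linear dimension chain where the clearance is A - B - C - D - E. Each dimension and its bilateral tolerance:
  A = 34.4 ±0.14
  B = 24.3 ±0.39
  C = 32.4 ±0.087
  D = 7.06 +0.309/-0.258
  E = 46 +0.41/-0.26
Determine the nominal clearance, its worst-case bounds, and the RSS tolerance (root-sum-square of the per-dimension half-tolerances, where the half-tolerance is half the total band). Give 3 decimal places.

nominal=-75.360 wc=[-76.696,-74.225] rss=0.610

Stack each dimension's contribution:
  +A: nom +34.400 → Σnom=34.400; wc +0.140/-0.140 → slack +0.140/-0.140; half-tol=0.140, Σhalf²=0.019600
  -B: nom -24.300 → Σnom=10.100; wc +0.390/-0.390 → slack +0.530/-0.530; half-tol=0.390, Σhalf²=0.171700
  -C: nom -32.400 → Σnom=-22.300; wc +0.087/-0.087 → slack +0.617/-0.617; half-tol=0.087, Σhalf²=0.179269
  -D: nom -7.060 → Σnom=-29.360; wc +0.258/-0.309 → slack +0.875/-0.926; half-tol=0.283, Σhalf²=0.259641
  -E: nom -46.000 → Σnom=-75.360; wc +0.260/-0.410 → slack +1.135/-1.336; half-tol=0.335, Σhalf²=0.371866
Nominal = -75.360. Worst-case = [-75.360 - 1.336, -75.360 + 1.135] = [-76.696, -74.225]. RSS = √0.371866 = 0.610.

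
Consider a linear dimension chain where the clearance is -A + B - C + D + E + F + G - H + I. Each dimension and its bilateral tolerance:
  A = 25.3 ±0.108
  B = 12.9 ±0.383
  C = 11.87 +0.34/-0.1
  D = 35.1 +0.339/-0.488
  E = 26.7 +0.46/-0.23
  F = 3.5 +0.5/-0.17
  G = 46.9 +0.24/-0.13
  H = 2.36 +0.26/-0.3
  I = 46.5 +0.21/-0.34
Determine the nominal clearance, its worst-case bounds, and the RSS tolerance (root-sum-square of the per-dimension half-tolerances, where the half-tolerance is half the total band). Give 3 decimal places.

Stack each dimension's contribution:
  -A: nom -25.300 → Σnom=-25.300; wc +0.108/-0.108 → slack +0.108/-0.108; half-tol=0.108, Σhalf²=0.011664
  +B: nom +12.900 → Σnom=-12.400; wc +0.383/-0.383 → slack +0.491/-0.491; half-tol=0.383, Σhalf²=0.158353
  -C: nom -11.870 → Σnom=-24.270; wc +0.100/-0.340 → slack +0.591/-0.831; half-tol=0.220, Σhalf²=0.206753
  +D: nom +35.100 → Σnom=10.830; wc +0.339/-0.488 → slack +0.930/-1.319; half-tol=0.413, Σhalf²=0.377735
  +E: nom +26.700 → Σnom=37.530; wc +0.460/-0.230 → slack +1.390/-1.549; half-tol=0.345, Σhalf²=0.496760
  +F: nom +3.500 → Σnom=41.030; wc +0.500/-0.170 → slack +1.890/-1.719; half-tol=0.335, Σhalf²=0.608985
  +G: nom +46.900 → Σnom=87.930; wc +0.240/-0.130 → slack +2.130/-1.849; half-tol=0.185, Σhalf²=0.643210
  -H: nom -2.360 → Σnom=85.570; wc +0.300/-0.260 → slack +2.430/-2.109; half-tol=0.280, Σhalf²=0.721610
  +I: nom +46.500 → Σnom=132.070; wc +0.210/-0.340 → slack +2.640/-2.449; half-tol=0.275, Σhalf²=0.797235
Nominal = 132.070. Worst-case = [132.070 - 2.449, 132.070 + 2.640] = [129.621, 134.710]. RSS = √0.797235 = 0.893.

nominal=132.070 wc=[129.621,134.710] rss=0.893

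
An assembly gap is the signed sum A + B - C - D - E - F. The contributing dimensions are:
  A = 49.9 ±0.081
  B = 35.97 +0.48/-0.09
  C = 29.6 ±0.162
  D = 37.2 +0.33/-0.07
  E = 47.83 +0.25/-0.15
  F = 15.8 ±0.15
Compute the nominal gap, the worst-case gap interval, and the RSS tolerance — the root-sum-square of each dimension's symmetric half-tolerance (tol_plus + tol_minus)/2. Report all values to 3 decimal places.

Stack each dimension's contribution:
  +A: nom +49.900 → Σnom=49.900; wc +0.081/-0.081 → slack +0.081/-0.081; half-tol=0.081, Σhalf²=0.006561
  +B: nom +35.970 → Σnom=85.870; wc +0.480/-0.090 → slack +0.561/-0.171; half-tol=0.285, Σhalf²=0.087786
  -C: nom -29.600 → Σnom=56.270; wc +0.162/-0.162 → slack +0.723/-0.333; half-tol=0.162, Σhalf²=0.114030
  -D: nom -37.200 → Σnom=19.070; wc +0.070/-0.330 → slack +0.793/-0.663; half-tol=0.200, Σhalf²=0.154030
  -E: nom -47.830 → Σnom=-28.760; wc +0.150/-0.250 → slack +0.943/-0.913; half-tol=0.200, Σhalf²=0.194030
  -F: nom -15.800 → Σnom=-44.560; wc +0.150/-0.150 → slack +1.093/-1.063; half-tol=0.150, Σhalf²=0.216530
Nominal = -44.560. Worst-case = [-44.560 - 1.063, -44.560 + 1.093] = [-45.623, -43.467]. RSS = √0.216530 = 0.465.

nominal=-44.560 wc=[-45.623,-43.467] rss=0.465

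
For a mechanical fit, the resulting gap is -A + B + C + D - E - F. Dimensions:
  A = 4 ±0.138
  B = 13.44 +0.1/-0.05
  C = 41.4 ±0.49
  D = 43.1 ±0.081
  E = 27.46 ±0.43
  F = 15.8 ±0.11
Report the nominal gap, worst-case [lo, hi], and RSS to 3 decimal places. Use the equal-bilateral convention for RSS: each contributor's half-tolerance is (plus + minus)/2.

nominal=50.680 wc=[49.381,52.029] rss=0.684

Stack each dimension's contribution:
  -A: nom -4.000 → Σnom=-4.000; wc +0.138/-0.138 → slack +0.138/-0.138; half-tol=0.138, Σhalf²=0.019044
  +B: nom +13.440 → Σnom=9.440; wc +0.100/-0.050 → slack +0.238/-0.188; half-tol=0.075, Σhalf²=0.024669
  +C: nom +41.400 → Σnom=50.840; wc +0.490/-0.490 → slack +0.728/-0.678; half-tol=0.490, Σhalf²=0.264769
  +D: nom +43.100 → Σnom=93.940; wc +0.081/-0.081 → slack +0.809/-0.759; half-tol=0.081, Σhalf²=0.271330
  -E: nom -27.460 → Σnom=66.480; wc +0.430/-0.430 → slack +1.239/-1.189; half-tol=0.430, Σhalf²=0.456230
  -F: nom -15.800 → Σnom=50.680; wc +0.110/-0.110 → slack +1.349/-1.299; half-tol=0.110, Σhalf²=0.468330
Nominal = 50.680. Worst-case = [50.680 - 1.299, 50.680 + 1.349] = [49.381, 52.029]. RSS = √0.468330 = 0.684.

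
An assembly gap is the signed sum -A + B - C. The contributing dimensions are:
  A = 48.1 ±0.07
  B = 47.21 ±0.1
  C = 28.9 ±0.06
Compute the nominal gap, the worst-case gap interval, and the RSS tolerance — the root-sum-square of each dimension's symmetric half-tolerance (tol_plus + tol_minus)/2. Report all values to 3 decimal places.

Stack each dimension's contribution:
  -A: nom -48.100 → Σnom=-48.100; wc +0.070/-0.070 → slack +0.070/-0.070; half-tol=0.070, Σhalf²=0.004900
  +B: nom +47.210 → Σnom=-0.890; wc +0.100/-0.100 → slack +0.170/-0.170; half-tol=0.100, Σhalf²=0.014900
  -C: nom -28.900 → Σnom=-29.790; wc +0.060/-0.060 → slack +0.230/-0.230; half-tol=0.060, Σhalf²=0.018500
Nominal = -29.790. Worst-case = [-29.790 - 0.230, -29.790 + 0.230] = [-30.020, -29.560]. RSS = √0.018500 = 0.136.

nominal=-29.790 wc=[-30.020,-29.560] rss=0.136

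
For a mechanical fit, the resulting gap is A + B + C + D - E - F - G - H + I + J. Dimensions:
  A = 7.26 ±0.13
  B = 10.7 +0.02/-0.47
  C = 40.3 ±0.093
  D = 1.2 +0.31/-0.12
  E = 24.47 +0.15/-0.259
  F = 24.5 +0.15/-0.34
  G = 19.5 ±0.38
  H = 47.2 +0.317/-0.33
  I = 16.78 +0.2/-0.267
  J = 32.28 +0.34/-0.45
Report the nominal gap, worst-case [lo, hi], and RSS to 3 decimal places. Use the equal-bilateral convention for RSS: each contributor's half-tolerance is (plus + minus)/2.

Stack each dimension's contribution:
  +A: nom +7.260 → Σnom=7.260; wc +0.130/-0.130 → slack +0.130/-0.130; half-tol=0.130, Σhalf²=0.016900
  +B: nom +10.700 → Σnom=17.960; wc +0.020/-0.470 → slack +0.150/-0.600; half-tol=0.245, Σhalf²=0.076925
  +C: nom +40.300 → Σnom=58.260; wc +0.093/-0.093 → slack +0.243/-0.693; half-tol=0.093, Σhalf²=0.085574
  +D: nom +1.200 → Σnom=59.460; wc +0.310/-0.120 → slack +0.553/-0.813; half-tol=0.215, Σhalf²=0.131799
  -E: nom -24.470 → Σnom=34.990; wc +0.259/-0.150 → slack +0.812/-0.963; half-tol=0.205, Σhalf²=0.173619
  -F: nom -24.500 → Σnom=10.490; wc +0.340/-0.150 → slack +1.152/-1.113; half-tol=0.245, Σhalf²=0.233644
  -G: nom -19.500 → Σnom=-9.010; wc +0.380/-0.380 → slack +1.532/-1.493; half-tol=0.380, Σhalf²=0.378044
  -H: nom -47.200 → Σnom=-56.210; wc +0.330/-0.317 → slack +1.862/-1.810; half-tol=0.324, Σhalf²=0.482696
  +I: nom +16.780 → Σnom=-39.430; wc +0.200/-0.267 → slack +2.062/-2.077; half-tol=0.234, Σhalf²=0.537219
  +J: nom +32.280 → Σnom=-7.150; wc +0.340/-0.450 → slack +2.402/-2.527; half-tol=0.395, Σhalf²=0.693244
Nominal = -7.150. Worst-case = [-7.150 - 2.527, -7.150 + 2.402] = [-9.677, -4.748]. RSS = √0.693244 = 0.833.

nominal=-7.150 wc=[-9.677,-4.748] rss=0.833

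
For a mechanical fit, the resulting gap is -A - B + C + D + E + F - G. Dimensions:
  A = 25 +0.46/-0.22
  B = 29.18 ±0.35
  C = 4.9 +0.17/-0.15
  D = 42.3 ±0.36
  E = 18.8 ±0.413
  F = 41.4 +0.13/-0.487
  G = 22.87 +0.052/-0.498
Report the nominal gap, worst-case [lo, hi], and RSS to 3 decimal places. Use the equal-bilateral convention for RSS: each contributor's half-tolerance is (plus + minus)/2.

nominal=30.350 wc=[28.078,32.491] rss=0.857

Stack each dimension's contribution:
  -A: nom -25.000 → Σnom=-25.000; wc +0.220/-0.460 → slack +0.220/-0.460; half-tol=0.340, Σhalf²=0.115600
  -B: nom -29.180 → Σnom=-54.180; wc +0.350/-0.350 → slack +0.570/-0.810; half-tol=0.350, Σhalf²=0.238100
  +C: nom +4.900 → Σnom=-49.280; wc +0.170/-0.150 → slack +0.740/-0.960; half-tol=0.160, Σhalf²=0.263700
  +D: nom +42.300 → Σnom=-6.980; wc +0.360/-0.360 → slack +1.100/-1.320; half-tol=0.360, Σhalf²=0.393300
  +E: nom +18.800 → Σnom=11.820; wc +0.413/-0.413 → slack +1.513/-1.733; half-tol=0.413, Σhalf²=0.563869
  +F: nom +41.400 → Σnom=53.220; wc +0.130/-0.487 → slack +1.643/-2.220; half-tol=0.308, Σhalf²=0.659041
  -G: nom -22.870 → Σnom=30.350; wc +0.498/-0.052 → slack +2.141/-2.272; half-tol=0.275, Σhalf²=0.734666
Nominal = 30.350. Worst-case = [30.350 - 2.272, 30.350 + 2.141] = [28.078, 32.491]. RSS = √0.734666 = 0.857.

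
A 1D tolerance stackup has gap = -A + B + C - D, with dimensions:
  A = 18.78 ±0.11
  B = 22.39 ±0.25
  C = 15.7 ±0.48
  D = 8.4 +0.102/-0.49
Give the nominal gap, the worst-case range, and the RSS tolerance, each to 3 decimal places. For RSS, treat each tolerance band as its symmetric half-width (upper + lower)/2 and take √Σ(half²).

nominal=10.910 wc=[9.968,12.240] rss=0.627

Stack each dimension's contribution:
  -A: nom -18.780 → Σnom=-18.780; wc +0.110/-0.110 → slack +0.110/-0.110; half-tol=0.110, Σhalf²=0.012100
  +B: nom +22.390 → Σnom=3.610; wc +0.250/-0.250 → slack +0.360/-0.360; half-tol=0.250, Σhalf²=0.074600
  +C: nom +15.700 → Σnom=19.310; wc +0.480/-0.480 → slack +0.840/-0.840; half-tol=0.480, Σhalf²=0.305000
  -D: nom -8.400 → Σnom=10.910; wc +0.490/-0.102 → slack +1.330/-0.942; half-tol=0.296, Σhalf²=0.392616
Nominal = 10.910. Worst-case = [10.910 - 0.942, 10.910 + 1.330] = [9.968, 12.240]. RSS = √0.392616 = 0.627.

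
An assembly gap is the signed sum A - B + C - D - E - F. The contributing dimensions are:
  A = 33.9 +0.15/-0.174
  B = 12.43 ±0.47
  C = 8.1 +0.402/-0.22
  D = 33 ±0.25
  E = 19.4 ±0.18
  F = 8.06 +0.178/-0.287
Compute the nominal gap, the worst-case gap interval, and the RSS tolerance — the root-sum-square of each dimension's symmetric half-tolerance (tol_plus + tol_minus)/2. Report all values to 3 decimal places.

Stack each dimension's contribution:
  +A: nom +33.900 → Σnom=33.900; wc +0.150/-0.174 → slack +0.150/-0.174; half-tol=0.162, Σhalf²=0.026244
  -B: nom -12.430 → Σnom=21.470; wc +0.470/-0.470 → slack +0.620/-0.644; half-tol=0.470, Σhalf²=0.247144
  +C: nom +8.100 → Σnom=29.570; wc +0.402/-0.220 → slack +1.022/-0.864; half-tol=0.311, Σhalf²=0.343865
  -D: nom -33.000 → Σnom=-3.430; wc +0.250/-0.250 → slack +1.272/-1.114; half-tol=0.250, Σhalf²=0.406365
  -E: nom -19.400 → Σnom=-22.830; wc +0.180/-0.180 → slack +1.452/-1.294; half-tol=0.180, Σhalf²=0.438765
  -F: nom -8.060 → Σnom=-30.890; wc +0.287/-0.178 → slack +1.739/-1.472; half-tol=0.232, Σhalf²=0.492821
Nominal = -30.890. Worst-case = [-30.890 - 1.472, -30.890 + 1.739] = [-32.362, -29.151]. RSS = √0.492821 = 0.702.

nominal=-30.890 wc=[-32.362,-29.151] rss=0.702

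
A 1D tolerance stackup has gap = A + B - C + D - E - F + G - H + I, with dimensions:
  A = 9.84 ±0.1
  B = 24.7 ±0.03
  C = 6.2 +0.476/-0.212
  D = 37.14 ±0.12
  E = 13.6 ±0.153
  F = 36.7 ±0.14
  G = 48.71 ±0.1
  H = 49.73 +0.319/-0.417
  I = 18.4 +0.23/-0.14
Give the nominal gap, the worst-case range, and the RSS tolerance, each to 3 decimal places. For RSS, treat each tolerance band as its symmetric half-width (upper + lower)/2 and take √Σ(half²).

Stack each dimension's contribution:
  +A: nom +9.840 → Σnom=9.840; wc +0.100/-0.100 → slack +0.100/-0.100; half-tol=0.100, Σhalf²=0.010000
  +B: nom +24.700 → Σnom=34.540; wc +0.030/-0.030 → slack +0.130/-0.130; half-tol=0.030, Σhalf²=0.010900
  -C: nom -6.200 → Σnom=28.340; wc +0.212/-0.476 → slack +0.342/-0.606; half-tol=0.344, Σhalf²=0.129236
  +D: nom +37.140 → Σnom=65.480; wc +0.120/-0.120 → slack +0.462/-0.726; half-tol=0.120, Σhalf²=0.143636
  -E: nom -13.600 → Σnom=51.880; wc +0.153/-0.153 → slack +0.615/-0.879; half-tol=0.153, Σhalf²=0.167045
  -F: nom -36.700 → Σnom=15.180; wc +0.140/-0.140 → slack +0.755/-1.019; half-tol=0.140, Σhalf²=0.186645
  +G: nom +48.710 → Σnom=63.890; wc +0.100/-0.100 → slack +0.855/-1.119; half-tol=0.100, Σhalf²=0.196645
  -H: nom -49.730 → Σnom=14.160; wc +0.417/-0.319 → slack +1.272/-1.438; half-tol=0.368, Σhalf²=0.332069
  +I: nom +18.400 → Σnom=32.560; wc +0.230/-0.140 → slack +1.502/-1.578; half-tol=0.185, Σhalf²=0.366294
Nominal = 32.560. Worst-case = [32.560 - 1.578, 32.560 + 1.502] = [30.982, 34.062]. RSS = √0.366294 = 0.605.

nominal=32.560 wc=[30.982,34.062] rss=0.605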